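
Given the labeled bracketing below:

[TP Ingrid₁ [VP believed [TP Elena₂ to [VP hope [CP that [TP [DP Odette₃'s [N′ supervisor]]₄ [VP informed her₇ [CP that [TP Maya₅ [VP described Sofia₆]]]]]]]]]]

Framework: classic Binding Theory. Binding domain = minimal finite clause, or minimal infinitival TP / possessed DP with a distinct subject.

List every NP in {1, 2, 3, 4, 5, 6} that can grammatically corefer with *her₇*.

*her* is a pronoun, so Principle B applies: it must be free in its binding domain.
Binding domain of *her₇*: the embedded TP, whose subject is [Odette₃'s supervisor]₄.
*Ingrid₁* c-commands the pronoun but from outside its binding domain, and is not c-commanded by it → coindexation permitted.
*Elena₂* c-commands the pronoun but from outside its binding domain, and is not c-commanded by it → coindexation permitted.
*Odette₃* and the pronoun do not c-command one another → neither Principle B nor Principle C is at stake; coindexation permitted.
*[Odette₃'s supervisor]₄* c-commands the pronoun within its binding domain → coindexation would violate Principle B.
*Maya₅*: the pronoun c-commands this R-expression → coindexation would violate Principle C on *Maya₅*.
*Sofia₆*: the pronoun c-commands this R-expression → coindexation would violate Principle C on *Sofia₆*.

{1, 2, 3}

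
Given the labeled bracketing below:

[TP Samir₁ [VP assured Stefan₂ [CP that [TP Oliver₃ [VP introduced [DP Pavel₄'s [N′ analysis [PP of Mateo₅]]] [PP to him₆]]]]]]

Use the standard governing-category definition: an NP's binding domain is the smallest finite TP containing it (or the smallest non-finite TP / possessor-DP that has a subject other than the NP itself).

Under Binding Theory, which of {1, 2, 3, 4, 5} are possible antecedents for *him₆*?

*him* is a pronoun, so Principle B applies: it must be free in its binding domain.
Binding domain of *him₆*: the embedded TP, whose subject is Oliver₃.
*Samir₁* c-commands the pronoun but from outside its binding domain, and is not c-commanded by it → coindexation permitted.
*Stefan₂* c-commands the pronoun but from outside its binding domain, and is not c-commanded by it → coindexation permitted.
*Oliver₃* c-commands the pronoun within its binding domain → coindexation would violate Principle B.
*Pavel₄* and the pronoun do not c-command one another → neither Principle B nor Principle C is at stake; coindexation permitted.
*Mateo₅* and the pronoun do not c-command one another → neither Principle B nor Principle C is at stake; coindexation permitted.

{1, 2, 4, 5}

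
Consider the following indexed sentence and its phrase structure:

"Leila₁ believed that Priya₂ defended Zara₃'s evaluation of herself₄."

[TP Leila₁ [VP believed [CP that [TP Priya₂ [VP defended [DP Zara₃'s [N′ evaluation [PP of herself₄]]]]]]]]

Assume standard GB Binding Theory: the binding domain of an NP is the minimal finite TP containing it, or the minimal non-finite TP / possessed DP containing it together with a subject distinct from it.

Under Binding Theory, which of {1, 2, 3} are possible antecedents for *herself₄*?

{3}

*herself* is an anaphor, so Principle A applies: it must be bound in its binding domain.
Binding domain of *herself₄*: the possessed DP, whose subject is Zara₃.
*Leila₁* c-commands the anaphor but is outside its binding domain → cannot satisfy Principle A.
*Priya₂* c-commands the anaphor but is outside its binding domain → cannot satisfy Principle A.
*Zara₃* c-commands the anaphor within its binding domain → licit binder.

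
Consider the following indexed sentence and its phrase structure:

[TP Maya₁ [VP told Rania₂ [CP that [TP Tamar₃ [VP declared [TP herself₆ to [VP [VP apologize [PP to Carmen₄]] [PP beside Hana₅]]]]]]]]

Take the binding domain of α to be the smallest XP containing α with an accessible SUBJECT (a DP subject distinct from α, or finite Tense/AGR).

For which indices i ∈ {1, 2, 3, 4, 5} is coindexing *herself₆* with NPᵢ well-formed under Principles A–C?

*herself* is an anaphor, so Principle A applies: it must be bound in its binding domain.
Binding domain of *herself₆*: the embedded TP, whose subject is Tamar₃.
*Maya₁* c-commands the anaphor but is outside its binding domain → cannot satisfy Principle A.
*Rania₂* c-commands the anaphor but is outside its binding domain → cannot satisfy Principle A.
*Tamar₃* c-commands the anaphor within its binding domain → licit binder.
*Carmen₄* does not c-command the anaphor → cannot bind it.
*Hana₅* does not c-command the anaphor → cannot bind it.

{3}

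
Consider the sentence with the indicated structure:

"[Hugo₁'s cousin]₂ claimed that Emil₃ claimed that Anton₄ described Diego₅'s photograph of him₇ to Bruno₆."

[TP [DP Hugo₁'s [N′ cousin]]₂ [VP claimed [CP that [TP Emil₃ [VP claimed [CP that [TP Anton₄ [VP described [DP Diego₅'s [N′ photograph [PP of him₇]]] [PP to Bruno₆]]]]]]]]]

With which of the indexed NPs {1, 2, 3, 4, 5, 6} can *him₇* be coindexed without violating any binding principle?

{1, 2, 3, 4, 6}

*him* is a pronoun, so Principle B applies: it must be free in its binding domain.
Binding domain of *him₇*: the possessed DP, whose subject is Diego₅.
*Hugo₁* and the pronoun do not c-command one another → neither Principle B nor Principle C is at stake; coindexation permitted.
*[Hugo₁'s cousin]₂* c-commands the pronoun but from outside its binding domain, and is not c-commanded by it → coindexation permitted.
*Emil₃* c-commands the pronoun but from outside its binding domain, and is not c-commanded by it → coindexation permitted.
*Anton₄* c-commands the pronoun but from outside its binding domain, and is not c-commanded by it → coindexation permitted.
*Diego₅* c-commands the pronoun within its binding domain → coindexation would violate Principle B.
*Bruno₆* and the pronoun do not c-command one another → neither Principle B nor Principle C is at stake; coindexation permitted.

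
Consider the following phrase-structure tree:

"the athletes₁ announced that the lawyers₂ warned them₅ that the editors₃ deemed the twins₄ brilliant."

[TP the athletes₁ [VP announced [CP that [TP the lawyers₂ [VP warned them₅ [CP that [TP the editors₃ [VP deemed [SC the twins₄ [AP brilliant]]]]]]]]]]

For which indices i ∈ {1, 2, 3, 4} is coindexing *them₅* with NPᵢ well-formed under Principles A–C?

{1}

*them* is a pronoun, so Principle B applies: it must be free in its binding domain.
Binding domain of *them₅*: the embedded TP, whose subject is the lawyers₂.
*the athletes₁* c-commands the pronoun but from outside its binding domain, and is not c-commanded by it → coindexation permitted.
*the lawyers₂* c-commands the pronoun within its binding domain → coindexation would violate Principle B.
*the editors₃*: the pronoun c-commands this R-expression → coindexation would violate Principle C on *the editors₃*.
*the twins₄*: the pronoun c-commands this R-expression → coindexation would violate Principle C on *the twins₄*.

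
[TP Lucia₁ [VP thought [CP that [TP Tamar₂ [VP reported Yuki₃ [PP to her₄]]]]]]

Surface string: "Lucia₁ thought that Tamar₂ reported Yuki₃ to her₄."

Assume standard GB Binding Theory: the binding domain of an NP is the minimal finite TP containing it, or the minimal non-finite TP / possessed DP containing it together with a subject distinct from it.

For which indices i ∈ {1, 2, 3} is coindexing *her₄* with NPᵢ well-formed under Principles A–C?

*her* is a pronoun, so Principle B applies: it must be free in its binding domain.
Binding domain of *her₄*: the embedded TP, whose subject is Tamar₂.
*Lucia₁* c-commands the pronoun but from outside its binding domain, and is not c-commanded by it → coindexation permitted.
*Tamar₂* c-commands the pronoun within its binding domain → coindexation would violate Principle B.
*Yuki₃* c-commands the pronoun within its binding domain → coindexation would violate Principle B.

{1}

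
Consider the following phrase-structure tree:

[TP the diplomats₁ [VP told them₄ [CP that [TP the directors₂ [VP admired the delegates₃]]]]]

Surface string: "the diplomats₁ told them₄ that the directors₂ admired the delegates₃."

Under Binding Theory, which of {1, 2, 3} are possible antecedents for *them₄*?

*them* is a pronoun, so Principle B applies: it must be free in its binding domain.
Binding domain of *them₄*: the matrix TP, whose subject is the diplomats₁.
*the diplomats₁* c-commands the pronoun within its binding domain → coindexation would violate Principle B.
*the directors₂*: the pronoun c-commands this R-expression → coindexation would violate Principle C on *the directors₂*.
*the delegates₃*: the pronoun c-commands this R-expression → coindexation would violate Principle C on *the delegates₃*.

none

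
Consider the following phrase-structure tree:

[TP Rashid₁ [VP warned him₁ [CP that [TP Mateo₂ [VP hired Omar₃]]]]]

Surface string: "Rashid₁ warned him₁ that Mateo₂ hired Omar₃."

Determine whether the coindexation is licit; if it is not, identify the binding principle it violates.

Principle B

The two coindexed NPs are *Rashid₁* and *him₁*.
*him₁* is a pronoun. Its binding domain is the matrix TP, whose subject is Rashid₁.
*Rashid₁* c-commands it within that domain and carries the same index.
The pronoun is locally bound → Principle B violation.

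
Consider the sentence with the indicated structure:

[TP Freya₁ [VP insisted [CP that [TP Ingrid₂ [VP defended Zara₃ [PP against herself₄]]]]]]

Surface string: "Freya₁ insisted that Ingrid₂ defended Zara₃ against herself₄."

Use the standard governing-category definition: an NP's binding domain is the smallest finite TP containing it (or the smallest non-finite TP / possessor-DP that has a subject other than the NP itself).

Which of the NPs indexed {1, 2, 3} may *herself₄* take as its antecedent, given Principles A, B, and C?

{2, 3}

*herself* is an anaphor, so Principle A applies: it must be bound in its binding domain.
Binding domain of *herself₄*: the embedded TP, whose subject is Ingrid₂.
*Freya₁* c-commands the anaphor but is outside its binding domain → cannot satisfy Principle A.
*Ingrid₂* c-commands the anaphor within its binding domain → licit binder.
*Zara₃* c-commands the anaphor within its binding domain → licit binder.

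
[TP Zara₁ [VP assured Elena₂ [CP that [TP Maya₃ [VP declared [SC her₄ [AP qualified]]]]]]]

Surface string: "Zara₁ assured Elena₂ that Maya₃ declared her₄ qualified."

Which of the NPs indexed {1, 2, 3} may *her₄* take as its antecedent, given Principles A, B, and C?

{1, 2}

*her* is a pronoun, so Principle B applies: it must be free in its binding domain.
Binding domain of *her₄*: the embedded TP, whose subject is Maya₃.
*Zara₁* c-commands the pronoun but from outside its binding domain, and is not c-commanded by it → coindexation permitted.
*Elena₂* c-commands the pronoun but from outside its binding domain, and is not c-commanded by it → coindexation permitted.
*Maya₃* c-commands the pronoun within its binding domain → coindexation would violate Principle B.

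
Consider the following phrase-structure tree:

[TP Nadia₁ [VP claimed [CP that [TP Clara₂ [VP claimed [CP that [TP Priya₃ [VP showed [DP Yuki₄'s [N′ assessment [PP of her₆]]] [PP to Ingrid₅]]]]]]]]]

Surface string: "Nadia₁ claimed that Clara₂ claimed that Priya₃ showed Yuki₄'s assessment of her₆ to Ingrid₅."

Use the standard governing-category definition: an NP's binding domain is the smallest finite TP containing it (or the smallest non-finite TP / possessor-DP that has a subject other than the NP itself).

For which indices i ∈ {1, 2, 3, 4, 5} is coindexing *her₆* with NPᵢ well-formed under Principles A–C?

{1, 2, 3, 5}

*her* is a pronoun, so Principle B applies: it must be free in its binding domain.
Binding domain of *her₆*: the possessed DP, whose subject is Yuki₄.
*Nadia₁* c-commands the pronoun but from outside its binding domain, and is not c-commanded by it → coindexation permitted.
*Clara₂* c-commands the pronoun but from outside its binding domain, and is not c-commanded by it → coindexation permitted.
*Priya₃* c-commands the pronoun but from outside its binding domain, and is not c-commanded by it → coindexation permitted.
*Yuki₄* c-commands the pronoun within its binding domain → coindexation would violate Principle B.
*Ingrid₅* and the pronoun do not c-command one another → neither Principle B nor Principle C is at stake; coindexation permitted.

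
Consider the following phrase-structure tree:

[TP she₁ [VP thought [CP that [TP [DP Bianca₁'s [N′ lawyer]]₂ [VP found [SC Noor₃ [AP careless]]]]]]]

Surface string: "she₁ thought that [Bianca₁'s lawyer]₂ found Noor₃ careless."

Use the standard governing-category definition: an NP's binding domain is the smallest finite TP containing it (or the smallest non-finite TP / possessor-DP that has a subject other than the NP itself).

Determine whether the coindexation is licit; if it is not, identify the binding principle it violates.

The two coindexed NPs are *she₁* and *Bianca₁*.
*Bianca₁* is an R-expression. Principle C requires it to be free everywhere.
*she₁* c-commands it and carries the same index.
The R-expression is bound → Principle C violation.

Principle C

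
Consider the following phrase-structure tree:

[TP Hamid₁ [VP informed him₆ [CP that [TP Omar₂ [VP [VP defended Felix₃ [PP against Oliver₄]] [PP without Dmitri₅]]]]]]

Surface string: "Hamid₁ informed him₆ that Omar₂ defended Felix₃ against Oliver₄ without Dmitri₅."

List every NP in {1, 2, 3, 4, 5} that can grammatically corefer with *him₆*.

none

*him* is a pronoun, so Principle B applies: it must be free in its binding domain.
Binding domain of *him₆*: the matrix TP, whose subject is Hamid₁.
*Hamid₁* c-commands the pronoun within its binding domain → coindexation would violate Principle B.
*Omar₂*: the pronoun c-commands this R-expression → coindexation would violate Principle C on *Omar₂*.
*Felix₃*: the pronoun c-commands this R-expression → coindexation would violate Principle C on *Felix₃*.
*Oliver₄*: the pronoun c-commands this R-expression → coindexation would violate Principle C on *Oliver₄*.
*Dmitri₅*: the pronoun c-commands this R-expression → coindexation would violate Principle C on *Dmitri₅*.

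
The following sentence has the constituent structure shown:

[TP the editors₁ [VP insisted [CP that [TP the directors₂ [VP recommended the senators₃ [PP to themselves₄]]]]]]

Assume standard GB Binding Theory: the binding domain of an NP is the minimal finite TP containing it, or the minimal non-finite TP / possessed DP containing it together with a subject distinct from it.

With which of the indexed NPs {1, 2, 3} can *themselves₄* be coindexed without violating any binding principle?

*themselves* is an anaphor, so Principle A applies: it must be bound in its binding domain.
Binding domain of *themselves₄*: the embedded TP, whose subject is the directors₂.
*the editors₁* c-commands the anaphor but is outside its binding domain → cannot satisfy Principle A.
*the directors₂* c-commands the anaphor within its binding domain → licit binder.
*the senators₃* c-commands the anaphor within its binding domain → licit binder.

{2, 3}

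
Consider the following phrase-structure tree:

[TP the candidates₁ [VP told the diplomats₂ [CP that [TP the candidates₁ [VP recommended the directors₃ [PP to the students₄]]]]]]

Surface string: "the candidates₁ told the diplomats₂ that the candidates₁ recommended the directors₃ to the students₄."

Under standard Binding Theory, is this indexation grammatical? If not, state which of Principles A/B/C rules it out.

The two coindexed NPs are *the candidates₁* (the higher occurrence) and *the candidates₁* (the lower occurrence).
*the candidates₁* (the lower occurrence) is an R-expression. Principle C requires it to be free everywhere.
*the candidates₁* (the higher occurrence) c-commands it and carries the same index.
The R-expression is bound → Principle C violation.

Principle C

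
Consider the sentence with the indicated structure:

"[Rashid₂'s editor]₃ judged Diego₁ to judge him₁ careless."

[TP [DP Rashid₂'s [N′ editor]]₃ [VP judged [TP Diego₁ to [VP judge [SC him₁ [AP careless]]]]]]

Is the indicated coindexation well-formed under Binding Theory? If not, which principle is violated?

The two coindexed NPs are *Diego₁* and *him₁*.
*him₁* is a pronoun. Its binding domain is the embedded TP, whose subject is Diego₁.
*Diego₁* c-commands it within that domain and carries the same index.
The pronoun is locally bound → Principle B violation.

Principle B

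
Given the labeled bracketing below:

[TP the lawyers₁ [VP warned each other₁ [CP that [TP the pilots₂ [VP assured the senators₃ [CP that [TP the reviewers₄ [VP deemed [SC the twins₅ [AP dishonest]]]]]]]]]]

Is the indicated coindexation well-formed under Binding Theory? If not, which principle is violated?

The two coindexed NPs are *the lawyers₁* and *each other₁*.
*each other₁* is an anaphor; its binding domain is the matrix TP, whose subject is the lawyers₁. *the lawyers₁* c-commands it within that domain and shares its index, so Principle A is satisfied.
*the lawyers₁* is an R-expression; *each other₁* does not c-command it, and no other NP shares its index, so Principle C is satisfied.
All principles are respected.

grammatical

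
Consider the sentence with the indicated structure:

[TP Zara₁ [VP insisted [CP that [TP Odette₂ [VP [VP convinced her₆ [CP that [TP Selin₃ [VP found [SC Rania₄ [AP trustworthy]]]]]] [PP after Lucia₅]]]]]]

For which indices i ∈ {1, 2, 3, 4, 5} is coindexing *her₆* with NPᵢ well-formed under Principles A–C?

{1, 5}

*her* is a pronoun, so Principle B applies: it must be free in its binding domain.
Binding domain of *her₆*: the embedded TP, whose subject is Odette₂.
*Zara₁* c-commands the pronoun but from outside its binding domain, and is not c-commanded by it → coindexation permitted.
*Odette₂* c-commands the pronoun within its binding domain → coindexation would violate Principle B.
*Selin₃*: the pronoun c-commands this R-expression → coindexation would violate Principle C on *Selin₃*.
*Rania₄*: the pronoun c-commands this R-expression → coindexation would violate Principle C on *Rania₄*.
*Lucia₅* and the pronoun do not c-command one another → neither Principle B nor Principle C is at stake; coindexation permitted.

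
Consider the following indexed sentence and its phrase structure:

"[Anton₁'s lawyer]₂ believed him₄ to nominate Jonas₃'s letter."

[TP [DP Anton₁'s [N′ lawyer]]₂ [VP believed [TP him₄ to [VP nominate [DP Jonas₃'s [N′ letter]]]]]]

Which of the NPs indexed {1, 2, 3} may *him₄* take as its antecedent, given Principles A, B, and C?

*him* is a pronoun, so Principle B applies: it must be free in its binding domain.
Binding domain of *him₄*: the matrix TP, whose subject is [Anton₁'s lawyer]₂.
*Anton₁* and the pronoun do not c-command one another → neither Principle B nor Principle C is at stake; coindexation permitted.
*[Anton₁'s lawyer]₂* c-commands the pronoun within its binding domain → coindexation would violate Principle B.
*Jonas₃*: the pronoun c-commands this R-expression → coindexation would violate Principle C on *Jonas₃*.

{1}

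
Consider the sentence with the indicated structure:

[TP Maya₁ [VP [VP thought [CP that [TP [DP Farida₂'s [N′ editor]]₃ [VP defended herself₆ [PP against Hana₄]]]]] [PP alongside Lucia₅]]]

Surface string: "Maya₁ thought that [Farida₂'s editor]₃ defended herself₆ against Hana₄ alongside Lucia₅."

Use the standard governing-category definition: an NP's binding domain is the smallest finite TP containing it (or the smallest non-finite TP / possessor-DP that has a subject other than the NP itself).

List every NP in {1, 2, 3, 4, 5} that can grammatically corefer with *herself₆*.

*herself* is an anaphor, so Principle A applies: it must be bound in its binding domain.
Binding domain of *herself₆*: the embedded TP, whose subject is [Farida₂'s editor]₃.
*Maya₁* c-commands the anaphor but is outside its binding domain → cannot satisfy Principle A.
*Farida₂* does not c-command the anaphor → cannot bind it.
*[Farida₂'s editor]₃* c-commands the anaphor within its binding domain → licit binder.
*Hana₄* does not c-command the anaphor → cannot bind it.
*Lucia₅* does not c-command the anaphor → cannot bind it.

{3}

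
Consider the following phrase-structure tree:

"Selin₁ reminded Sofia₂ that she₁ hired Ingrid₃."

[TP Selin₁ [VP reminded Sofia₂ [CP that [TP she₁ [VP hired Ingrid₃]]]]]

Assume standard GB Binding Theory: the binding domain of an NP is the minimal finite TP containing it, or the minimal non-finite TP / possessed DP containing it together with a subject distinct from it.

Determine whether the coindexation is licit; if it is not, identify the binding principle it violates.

The two coindexed NPs are *Selin₁* and *she₁*.
*she₁* is a pronoun; nothing c-commands it within its binding domain (the embedded TP.), so Principle B holds trivially.
*Selin₁* is an R-expression; *she₁* does not c-command it, and no other NP shares its index, so Principle C is satisfied.
All principles are respected.

grammatical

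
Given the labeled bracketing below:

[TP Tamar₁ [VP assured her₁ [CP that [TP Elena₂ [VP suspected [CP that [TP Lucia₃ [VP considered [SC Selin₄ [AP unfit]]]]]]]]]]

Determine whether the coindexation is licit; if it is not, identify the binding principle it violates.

Principle B

The two coindexed NPs are *Tamar₁* and *her₁*.
*her₁* is a pronoun. Its binding domain is the matrix TP, whose subject is Tamar₁.
*Tamar₁* c-commands it within that domain and carries the same index.
The pronoun is locally bound → Principle B violation.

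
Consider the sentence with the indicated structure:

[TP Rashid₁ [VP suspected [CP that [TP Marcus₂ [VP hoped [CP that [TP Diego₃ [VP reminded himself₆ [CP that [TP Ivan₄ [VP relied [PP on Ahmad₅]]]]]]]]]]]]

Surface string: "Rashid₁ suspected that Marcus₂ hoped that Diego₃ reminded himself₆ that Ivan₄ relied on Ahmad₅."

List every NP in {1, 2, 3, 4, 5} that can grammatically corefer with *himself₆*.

{3}

*himself* is an anaphor, so Principle A applies: it must be bound in its binding domain.
Binding domain of *himself₆*: the embedded TP, whose subject is Diego₃.
*Rashid₁* c-commands the anaphor but is outside its binding domain → cannot satisfy Principle A.
*Marcus₂* c-commands the anaphor but is outside its binding domain → cannot satisfy Principle A.
*Diego₃* c-commands the anaphor within its binding domain → licit binder.
*Ivan₄* does not c-command the anaphor → cannot bind it.
*Ahmad₅* does not c-command the anaphor → cannot bind it.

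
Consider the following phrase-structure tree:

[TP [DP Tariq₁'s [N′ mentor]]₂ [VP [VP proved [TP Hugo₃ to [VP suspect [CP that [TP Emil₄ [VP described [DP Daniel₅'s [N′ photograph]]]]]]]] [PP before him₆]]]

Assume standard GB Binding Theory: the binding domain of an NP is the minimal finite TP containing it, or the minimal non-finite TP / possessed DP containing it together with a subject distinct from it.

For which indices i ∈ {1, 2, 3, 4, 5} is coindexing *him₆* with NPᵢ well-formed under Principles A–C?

{1, 3, 4, 5}

*him* is a pronoun, so Principle B applies: it must be free in its binding domain.
Binding domain of *him₆*: the matrix TP, whose subject is [Tariq₁'s mentor]₂.
*Tariq₁* and the pronoun do not c-command one another → neither Principle B nor Principle C is at stake; coindexation permitted.
*[Tariq₁'s mentor]₂* c-commands the pronoun within its binding domain → coindexation would violate Principle B.
*Hugo₃* and the pronoun do not c-command one another → neither Principle B nor Principle C is at stake; coindexation permitted.
*Emil₄* and the pronoun do not c-command one another → neither Principle B nor Principle C is at stake; coindexation permitted.
*Daniel₅* and the pronoun do not c-command one another → neither Principle B nor Principle C is at stake; coindexation permitted.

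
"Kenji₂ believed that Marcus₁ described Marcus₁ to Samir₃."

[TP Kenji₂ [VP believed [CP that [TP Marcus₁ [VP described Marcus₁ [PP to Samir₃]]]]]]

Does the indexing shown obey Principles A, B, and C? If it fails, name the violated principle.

Principle C

The two coindexed NPs are *Marcus₁* (the higher occurrence) and *Marcus₁* (the lower occurrence).
*Marcus₁* (the lower occurrence) is an R-expression. Principle C requires it to be free everywhere.
*Marcus₁* (the higher occurrence) c-commands it and carries the same index.
The R-expression is bound → Principle C violation.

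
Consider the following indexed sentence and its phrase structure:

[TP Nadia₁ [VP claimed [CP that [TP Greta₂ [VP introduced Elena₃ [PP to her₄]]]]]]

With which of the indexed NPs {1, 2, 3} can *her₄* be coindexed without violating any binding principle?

*her* is a pronoun, so Principle B applies: it must be free in its binding domain.
Binding domain of *her₄*: the embedded TP, whose subject is Greta₂.
*Nadia₁* c-commands the pronoun but from outside its binding domain, and is not c-commanded by it → coindexation permitted.
*Greta₂* c-commands the pronoun within its binding domain → coindexation would violate Principle B.
*Elena₃* c-commands the pronoun within its binding domain → coindexation would violate Principle B.

{1}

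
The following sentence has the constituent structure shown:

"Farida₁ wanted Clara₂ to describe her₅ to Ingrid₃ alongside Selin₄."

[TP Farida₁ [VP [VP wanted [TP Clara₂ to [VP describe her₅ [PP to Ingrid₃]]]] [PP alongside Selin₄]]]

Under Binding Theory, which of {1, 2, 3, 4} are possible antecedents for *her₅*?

*her* is a pronoun, so Principle B applies: it must be free in its binding domain.
Binding domain of *her₅*: the embedded TP, whose subject is Clara₂.
*Farida₁* c-commands the pronoun but from outside its binding domain, and is not c-commanded by it → coindexation permitted.
*Clara₂* c-commands the pronoun within its binding domain → coindexation would violate Principle B.
*Ingrid₃*: the pronoun c-commands this R-expression → coindexation would violate Principle C on *Ingrid₃*.
*Selin₄* and the pronoun do not c-command one another → neither Principle B nor Principle C is at stake; coindexation permitted.

{1, 4}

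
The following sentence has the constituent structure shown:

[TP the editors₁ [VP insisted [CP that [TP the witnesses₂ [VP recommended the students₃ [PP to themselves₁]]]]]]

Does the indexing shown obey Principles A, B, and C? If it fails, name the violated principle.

Principle A

The two coindexed NPs are *the editors₁* and *themselves₁*.
*themselves₁* is an anaphor. Principle A requires it to be bound within its binding domain — the embedded TP, whose subject is the witnesses₂.
Within that domain it is c-commanded by *the witnesses₂*, *the students₃*, none of which share its index.
*the editors₁* does c-command the anaphor, but from outside its binding domain.
The anaphor is unbound in its domain → Principle A violation.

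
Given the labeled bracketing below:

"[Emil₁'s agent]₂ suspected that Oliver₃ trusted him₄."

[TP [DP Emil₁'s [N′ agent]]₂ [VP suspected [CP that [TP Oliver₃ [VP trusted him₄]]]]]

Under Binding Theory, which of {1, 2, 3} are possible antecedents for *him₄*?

{1, 2}

*him* is a pronoun, so Principle B applies: it must be free in its binding domain.
Binding domain of *him₄*: the embedded TP, whose subject is Oliver₃.
*Emil₁* and the pronoun do not c-command one another → neither Principle B nor Principle C is at stake; coindexation permitted.
*[Emil₁'s agent]₂* c-commands the pronoun but from outside its binding domain, and is not c-commanded by it → coindexation permitted.
*Oliver₃* c-commands the pronoun within its binding domain → coindexation would violate Principle B.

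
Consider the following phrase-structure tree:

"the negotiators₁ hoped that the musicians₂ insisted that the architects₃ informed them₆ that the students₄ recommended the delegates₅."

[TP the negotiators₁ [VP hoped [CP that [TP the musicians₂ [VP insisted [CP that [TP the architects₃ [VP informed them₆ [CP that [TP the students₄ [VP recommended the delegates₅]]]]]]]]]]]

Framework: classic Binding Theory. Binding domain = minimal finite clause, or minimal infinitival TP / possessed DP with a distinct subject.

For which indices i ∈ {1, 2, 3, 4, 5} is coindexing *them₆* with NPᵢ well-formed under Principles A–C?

*them* is a pronoun, so Principle B applies: it must be free in its binding domain.
Binding domain of *them₆*: the embedded TP, whose subject is the architects₃.
*the negotiators₁* c-commands the pronoun but from outside its binding domain, and is not c-commanded by it → coindexation permitted.
*the musicians₂* c-commands the pronoun but from outside its binding domain, and is not c-commanded by it → coindexation permitted.
*the architects₃* c-commands the pronoun within its binding domain → coindexation would violate Principle B.
*the students₄*: the pronoun c-commands this R-expression → coindexation would violate Principle C on *the students₄*.
*the delegates₅*: the pronoun c-commands this R-expression → coindexation would violate Principle C on *the delegates₅*.

{1, 2}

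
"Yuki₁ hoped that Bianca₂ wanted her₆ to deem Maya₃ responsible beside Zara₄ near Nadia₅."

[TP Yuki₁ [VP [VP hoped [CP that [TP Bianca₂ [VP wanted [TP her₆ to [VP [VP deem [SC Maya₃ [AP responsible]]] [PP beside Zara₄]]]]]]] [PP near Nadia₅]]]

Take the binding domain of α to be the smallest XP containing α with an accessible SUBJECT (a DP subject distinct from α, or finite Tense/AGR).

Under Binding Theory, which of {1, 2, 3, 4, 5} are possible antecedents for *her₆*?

*her* is a pronoun, so Principle B applies: it must be free in its binding domain.
Binding domain of *her₆*: the embedded TP, whose subject is Bianca₂.
*Yuki₁* c-commands the pronoun but from outside its binding domain, and is not c-commanded by it → coindexation permitted.
*Bianca₂* c-commands the pronoun within its binding domain → coindexation would violate Principle B.
*Maya₃*: the pronoun c-commands this R-expression → coindexation would violate Principle C on *Maya₃*.
*Zara₄*: the pronoun c-commands this R-expression → coindexation would violate Principle C on *Zara₄*.
*Nadia₅* and the pronoun do not c-command one another → neither Principle B nor Principle C is at stake; coindexation permitted.

{1, 5}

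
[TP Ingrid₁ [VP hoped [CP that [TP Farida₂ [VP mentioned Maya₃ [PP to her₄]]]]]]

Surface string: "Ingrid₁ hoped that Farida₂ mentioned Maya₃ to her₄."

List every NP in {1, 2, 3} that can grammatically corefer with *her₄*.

*her* is a pronoun, so Principle B applies: it must be free in its binding domain.
Binding domain of *her₄*: the embedded TP, whose subject is Farida₂.
*Ingrid₁* c-commands the pronoun but from outside its binding domain, and is not c-commanded by it → coindexation permitted.
*Farida₂* c-commands the pronoun within its binding domain → coindexation would violate Principle B.
*Maya₃* c-commands the pronoun within its binding domain → coindexation would violate Principle B.

{1}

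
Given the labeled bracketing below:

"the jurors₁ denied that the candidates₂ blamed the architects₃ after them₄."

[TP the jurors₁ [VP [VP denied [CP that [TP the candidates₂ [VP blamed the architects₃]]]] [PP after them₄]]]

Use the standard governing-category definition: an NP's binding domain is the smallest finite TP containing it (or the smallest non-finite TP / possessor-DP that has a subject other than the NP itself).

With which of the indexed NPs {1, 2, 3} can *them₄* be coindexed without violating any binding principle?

{2, 3}

*them* is a pronoun, so Principle B applies: it must be free in its binding domain.
Binding domain of *them₄*: the matrix TP, whose subject is the jurors₁.
*the jurors₁* c-commands the pronoun within its binding domain → coindexation would violate Principle B.
*the candidates₂* and the pronoun do not c-command one another → neither Principle B nor Principle C is at stake; coindexation permitted.
*the architects₃* and the pronoun do not c-command one another → neither Principle B nor Principle C is at stake; coindexation permitted.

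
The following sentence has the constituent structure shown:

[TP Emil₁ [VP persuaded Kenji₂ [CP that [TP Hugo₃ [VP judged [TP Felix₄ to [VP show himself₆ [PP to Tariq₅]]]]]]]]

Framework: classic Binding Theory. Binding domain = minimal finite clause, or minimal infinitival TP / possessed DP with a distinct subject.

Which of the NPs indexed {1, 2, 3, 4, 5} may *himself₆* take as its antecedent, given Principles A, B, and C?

*himself* is an anaphor, so Principle A applies: it must be bound in its binding domain.
Binding domain of *himself₆*: the embedded TP, whose subject is Felix₄.
*Emil₁* c-commands the anaphor but is outside its binding domain → cannot satisfy Principle A.
*Kenji₂* c-commands the anaphor but is outside its binding domain → cannot satisfy Principle A.
*Hugo₃* c-commands the anaphor but is outside its binding domain → cannot satisfy Principle A.
*Felix₄* c-commands the anaphor within its binding domain → licit binder.
*Tariq₅* does not c-command the anaphor → cannot bind it.

{4}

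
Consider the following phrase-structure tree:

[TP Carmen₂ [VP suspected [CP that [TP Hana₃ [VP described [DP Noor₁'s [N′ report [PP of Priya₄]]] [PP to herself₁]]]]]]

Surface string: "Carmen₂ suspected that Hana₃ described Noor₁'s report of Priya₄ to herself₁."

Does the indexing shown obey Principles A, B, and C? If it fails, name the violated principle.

The two coindexed NPs are *Noor₁* and *herself₁*.
*herself₁* is an anaphor. Principle A requires it to be bound within its binding domain — the embedded TP, whose subject is Hana₃.
Within that domain it is c-commanded by *Hana₃*, which does not share its index.
*Noor₁* does not c-command the anaphor at all.
The anaphor is unbound in its domain → Principle A violation.

Principle A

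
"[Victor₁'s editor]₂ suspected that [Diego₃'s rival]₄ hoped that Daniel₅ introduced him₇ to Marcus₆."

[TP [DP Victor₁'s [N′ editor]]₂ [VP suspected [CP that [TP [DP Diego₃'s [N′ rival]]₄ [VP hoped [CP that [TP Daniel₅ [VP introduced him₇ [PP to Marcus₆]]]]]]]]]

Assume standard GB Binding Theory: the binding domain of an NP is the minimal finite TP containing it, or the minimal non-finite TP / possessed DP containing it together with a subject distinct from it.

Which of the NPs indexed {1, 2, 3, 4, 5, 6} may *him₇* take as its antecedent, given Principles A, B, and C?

*him* is a pronoun, so Principle B applies: it must be free in its binding domain.
Binding domain of *him₇*: the embedded TP, whose subject is Daniel₅.
*Victor₁* and the pronoun do not c-command one another → neither Principle B nor Principle C is at stake; coindexation permitted.
*[Victor₁'s editor]₂* c-commands the pronoun but from outside its binding domain, and is not c-commanded by it → coindexation permitted.
*Diego₃* and the pronoun do not c-command one another → neither Principle B nor Principle C is at stake; coindexation permitted.
*[Diego₃'s rival]₄* c-commands the pronoun but from outside its binding domain, and is not c-commanded by it → coindexation permitted.
*Daniel₅* c-commands the pronoun within its binding domain → coindexation would violate Principle B.
*Marcus₆*: the pronoun c-commands this R-expression → coindexation would violate Principle C on *Marcus₆*.

{1, 2, 3, 4}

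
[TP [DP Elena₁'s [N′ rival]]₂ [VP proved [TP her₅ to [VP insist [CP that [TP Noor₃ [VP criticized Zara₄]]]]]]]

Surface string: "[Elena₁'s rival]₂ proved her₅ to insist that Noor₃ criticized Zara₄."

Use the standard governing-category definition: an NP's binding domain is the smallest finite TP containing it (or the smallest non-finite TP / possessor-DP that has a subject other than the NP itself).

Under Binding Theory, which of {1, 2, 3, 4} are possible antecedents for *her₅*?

{1}

*her* is a pronoun, so Principle B applies: it must be free in its binding domain.
Binding domain of *her₅*: the matrix TP, whose subject is [Elena₁'s rival]₂.
*Elena₁* and the pronoun do not c-command one another → neither Principle B nor Principle C is at stake; coindexation permitted.
*[Elena₁'s rival]₂* c-commands the pronoun within its binding domain → coindexation would violate Principle B.
*Noor₃*: the pronoun c-commands this R-expression → coindexation would violate Principle C on *Noor₃*.
*Zara₄*: the pronoun c-commands this R-expression → coindexation would violate Principle C on *Zara₄*.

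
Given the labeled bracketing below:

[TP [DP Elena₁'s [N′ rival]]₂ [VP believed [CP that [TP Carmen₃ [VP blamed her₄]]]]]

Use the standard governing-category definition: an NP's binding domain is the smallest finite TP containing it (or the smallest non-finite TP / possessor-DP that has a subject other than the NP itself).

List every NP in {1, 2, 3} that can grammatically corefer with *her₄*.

{1, 2}

*her* is a pronoun, so Principle B applies: it must be free in its binding domain.
Binding domain of *her₄*: the embedded TP, whose subject is Carmen₃.
*Elena₁* and the pronoun do not c-command one another → neither Principle B nor Principle C is at stake; coindexation permitted.
*[Elena₁'s rival]₂* c-commands the pronoun but from outside its binding domain, and is not c-commanded by it → coindexation permitted.
*Carmen₃* c-commands the pronoun within its binding domain → coindexation would violate Principle B.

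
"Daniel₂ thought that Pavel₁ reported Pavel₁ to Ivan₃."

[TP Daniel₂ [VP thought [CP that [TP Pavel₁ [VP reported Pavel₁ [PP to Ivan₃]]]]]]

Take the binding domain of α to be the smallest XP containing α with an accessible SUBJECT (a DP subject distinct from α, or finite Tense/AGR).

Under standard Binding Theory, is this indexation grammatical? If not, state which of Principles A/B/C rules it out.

Principle C

The two coindexed NPs are *Pavel₁* (the higher occurrence) and *Pavel₁* (the lower occurrence).
*Pavel₁* (the lower occurrence) is an R-expression. Principle C requires it to be free everywhere.
*Pavel₁* (the higher occurrence) c-commands it and carries the same index.
The R-expression is bound → Principle C violation.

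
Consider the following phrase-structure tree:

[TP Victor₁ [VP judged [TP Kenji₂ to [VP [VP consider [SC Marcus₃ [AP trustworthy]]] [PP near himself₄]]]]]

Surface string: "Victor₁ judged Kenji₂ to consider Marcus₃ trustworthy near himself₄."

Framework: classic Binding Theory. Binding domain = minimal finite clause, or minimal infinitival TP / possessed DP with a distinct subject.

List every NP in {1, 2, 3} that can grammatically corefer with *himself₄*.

{2}

*himself* is an anaphor, so Principle A applies: it must be bound in its binding domain.
Binding domain of *himself₄*: the embedded TP, whose subject is Kenji₂.
*Victor₁* c-commands the anaphor but is outside its binding domain → cannot satisfy Principle A.
*Kenji₂* c-commands the anaphor within its binding domain → licit binder.
*Marcus₃* does not c-command the anaphor → cannot bind it.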